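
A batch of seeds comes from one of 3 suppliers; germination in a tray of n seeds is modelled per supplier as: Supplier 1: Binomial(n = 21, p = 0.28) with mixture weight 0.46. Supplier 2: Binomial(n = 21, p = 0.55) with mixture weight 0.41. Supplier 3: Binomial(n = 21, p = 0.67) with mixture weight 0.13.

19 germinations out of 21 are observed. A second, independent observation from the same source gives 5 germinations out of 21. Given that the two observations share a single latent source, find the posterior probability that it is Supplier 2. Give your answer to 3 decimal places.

The responsibility of component k is w_k f_k(x) divided by Σ_j w_j f_j(x).
Since both observations come from the same component, the likelihood for component k is f_k(x₁)·f_k(x₂).
  p_1 = [C(21,19)·0.28^19·0.72^2 = 210·3.1333e-11·0.5184 = 3.41104e-09] × [0.182664] = 6.23075e-10
  p_2 = [C(21,19)·0.55^19·0.45^2 = 210·1.16652e-05·0.2025 = 0.000496061] × [0.00289572] = 1.43646e-06
  p_3 = [C(21,19)·0.67^19·0.33^2 = 210·0.000495931·0.1089 = 0.0113414] × [5.43426e-05] = 6.16323e-07
Unnormalised posteriors:
  w_1·p_1 = 0.46 × 6.23075e-10 = 2.86614e-10
  w_2·p_2 = 0.41 × 1.43646e-06 = 5.88947e-07
  w_3·p_3 = 0.13 × 6.16323e-07 = 8.0122e-08
Sum: 2.86614e-10 + 5.88947e-07 + 8.0122e-08 = 6.69355e-07
Responsibility of Supplier 2: 5.88947e-07 / 6.69355e-07 ≈ 0.880

0.880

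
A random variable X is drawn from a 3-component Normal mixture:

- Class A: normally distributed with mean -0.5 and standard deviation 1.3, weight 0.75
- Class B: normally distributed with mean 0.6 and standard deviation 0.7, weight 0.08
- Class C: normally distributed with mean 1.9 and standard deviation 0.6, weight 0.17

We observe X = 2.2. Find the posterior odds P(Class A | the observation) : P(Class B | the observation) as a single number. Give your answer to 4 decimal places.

7.9601

The posterior odds equal the prior odds times the likelihood ratio: (π_i/π_j)·(f_i(x)/f_j(x)).
Component likelihoods at x = 2.2:
  f_A = (1/(1.3·√(2π)))·exp(−(2.2−-0.5)²/(2·1.3²)) = 0.306879·exp(-2.15680) = 0.0355041
  f_B = (1/(0.7·√(2π)))·exp(−(2.2−0.6)²/(2·0.7²)) = 0.569918·exp(-2.61224) = 0.0418147
  f_C = (1/(0.6·√(2π)))·exp(−(2.2−1.9)²/(2·0.6²)) = 0.664904·exp(-0.12500) = 0.586776
Odds = (0.75/0.08) × (0.0355041/0.0418147) = 9.375 × 0.849082 ≈ 7.9601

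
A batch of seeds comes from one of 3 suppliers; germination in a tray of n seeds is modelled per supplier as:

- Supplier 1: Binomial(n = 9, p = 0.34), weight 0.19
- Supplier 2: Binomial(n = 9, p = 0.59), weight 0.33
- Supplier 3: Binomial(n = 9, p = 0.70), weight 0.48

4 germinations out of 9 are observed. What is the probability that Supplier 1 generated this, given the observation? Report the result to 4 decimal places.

0.2996

By Bayes' theorem, P(k | x) = P(Z=k) f_k(x) / Σ_j P(Z=j) f_j(x).
Evaluate each component's likelihood at the observed value:
  p_1 = C(9,4)·0.34^4·0.66^5 = 126·0.0133634·0.125233 = 0.210866
  p_2 = C(9,4)·0.59^4·0.41^5 = 126·0.121174·0.0115856 = 0.176888
  p_3 = C(9,4)·0.70^4·0.30^5 = 126·0.2401·0.00243 = 0.0735138
Weight by the priors:
  P(Z=1)·p_1 = 0.19 × 0.210866 = 0.0400645
  P(Z=2)·p_2 = 0.33 × 0.176888 = 0.058373
  P(Z=3)·p_3 = 0.48 × 0.0735138 = 0.0352866
Denominator: 0.0400645 + 0.058373 + 0.0352866 = 0.133724
So the posterior for Supplier 1 is 0.0400645 / 0.133724 ≈ 0.2996.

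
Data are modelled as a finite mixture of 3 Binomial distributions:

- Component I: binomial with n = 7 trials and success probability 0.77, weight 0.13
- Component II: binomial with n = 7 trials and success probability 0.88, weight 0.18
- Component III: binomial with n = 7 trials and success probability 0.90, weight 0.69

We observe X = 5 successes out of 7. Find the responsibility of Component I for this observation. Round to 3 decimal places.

By Bayes' theorem, P(k | x) = P(Z=k) f_k(x) / Σ_j P(Z=j) f_j(x).
Binomial probabilities:
  f_I = C(7,5)·0.77^5·0.23^2 = 21·0.270678·0.0529 = 0.300697
  f_II = C(7,5)·0.88^5·0.12^2 = 21·0.527732·0.0144 = 0.159586
  f_III = C(7,5)·0.90^5·0.10^2 = 21·0.59049·0.01 = 0.124003
Multiply by the mixture weights:
  P(Z=I)·f_I = 0.13 × 0.300697 = 0.0390906
  P(Z=II)·f_II = 0.18 × 0.159586 = 0.0287255
  P(Z=III)·f_III = 0.69 × 0.124003 = 0.085562
Denominator: 0.0390906 + 0.0287255 + 0.085562 = 0.153378
P(Component I | x) ≈ 0.255

0.255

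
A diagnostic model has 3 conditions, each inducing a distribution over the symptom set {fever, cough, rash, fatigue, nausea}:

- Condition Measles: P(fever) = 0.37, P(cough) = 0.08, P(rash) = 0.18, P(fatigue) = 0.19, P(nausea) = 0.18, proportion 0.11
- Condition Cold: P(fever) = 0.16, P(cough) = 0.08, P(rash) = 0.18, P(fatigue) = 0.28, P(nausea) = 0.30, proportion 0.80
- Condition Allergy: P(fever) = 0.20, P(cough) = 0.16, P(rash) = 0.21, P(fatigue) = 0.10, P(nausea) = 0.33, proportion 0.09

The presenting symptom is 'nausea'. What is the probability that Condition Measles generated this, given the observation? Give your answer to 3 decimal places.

0.068

Apply Bayes' rule: the posterior for each component is proportional to its prior times its likelihood at x.
Evaluate each component's likelihood at the observed value:
  L_Measles = P(nausea | comp) = 0.18
  L_Cold = P(nausea | comp) = 0.30
  L_Allergy = P(nausea | comp) = 0.33
Prior × likelihood for each component:
  π_Measles·L_Measles = 0.11 × 0.18 = 0.0198
  π_Cold·L_Cold = 0.80 × 0.3 = 0.24
  π_Allergy·L_Allergy = 0.09 × 0.33 = 0.0297
Marginal: 0.0198 + 0.24 + 0.0297 = 0.2895
P(Condition Measles | 'nausea') ≈ 0.068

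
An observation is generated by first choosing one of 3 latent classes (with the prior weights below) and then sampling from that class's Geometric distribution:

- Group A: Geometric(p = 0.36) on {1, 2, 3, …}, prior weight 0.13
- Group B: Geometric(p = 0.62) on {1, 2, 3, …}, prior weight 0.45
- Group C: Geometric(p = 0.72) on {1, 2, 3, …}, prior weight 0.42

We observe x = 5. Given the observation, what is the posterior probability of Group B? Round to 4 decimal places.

Apply Bayes' rule: the posterior for each component is proportional to its prior times its likelihood at x.
Geometric probabilities:
  f_A = 0.36·(1−0.36)^4 = 0.36·0.167772 = 0.060398
  f_B = 0.62·(1−0.62)^4 = 0.62·0.0208514 = 0.0129278
  f_C = 0.72·(1−0.72)^4 = 0.72·0.00614656 = 0.00442552
Unnormalised posteriors:
  P(Z=A)·f_A = 0.13 × 0.060398 = 0.00785174
  P(Z=B)·f_B = 0.45 × 0.0129278 = 0.00581753
  P(Z=C)·f_C = 0.42 × 0.00442552 = 0.00185872
Normaliser: 0.00785174 + 0.00581753 + 0.00185872 = 0.015528
P(Group B | data) ≈ 0.3746

0.3746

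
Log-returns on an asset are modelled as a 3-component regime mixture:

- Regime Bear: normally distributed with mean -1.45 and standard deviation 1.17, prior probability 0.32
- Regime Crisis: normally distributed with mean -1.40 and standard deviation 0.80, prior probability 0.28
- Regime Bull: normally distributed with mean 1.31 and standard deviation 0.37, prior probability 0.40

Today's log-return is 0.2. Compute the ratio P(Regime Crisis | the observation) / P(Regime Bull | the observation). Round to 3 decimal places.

The posterior odds equal the prior odds times the likelihood ratio: (π_i/π_j)·(f_i(x)/f_j(x)).
Normal densities:
  L_Bear = (1/(1.17·√(2π)))·exp(−(0.2−-1.45)²/(2·1.17²)) = 0.340976·exp(-0.99441) = 0.126141
  L_Crisis = (1/(0.80·√(2π)))·exp(−(0.2−-1.40)²/(2·0.80²)) = 0.498678·exp(-2.00000) = 0.0674887
  L_Bull = (1/(0.37·√(2π)))·exp(−(0.2−1.31)²/(2·0.37²)) = 1.078222·exp(-4.50000) = 0.011978
0.0188968 / 0.00479119 ≈ 3.944

3.944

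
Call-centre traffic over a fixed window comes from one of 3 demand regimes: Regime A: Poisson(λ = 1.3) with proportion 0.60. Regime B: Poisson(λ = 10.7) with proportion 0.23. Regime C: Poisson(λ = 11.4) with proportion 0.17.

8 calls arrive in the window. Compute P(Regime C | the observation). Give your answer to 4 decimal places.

0.3783

Apply Bayes' rule: the posterior for each component is proportional to its prior times its likelihood at x.
Poisson probabilities:
  L_A = e^(−1.3)·1.3^8/8! = 5.5137e-05
  L_B = e^(−10.7)·10.7^8/8! = 0.0960724
  L_C = e^(−11.4)·11.4^8/8! = 0.0792066
Weight by the priors:
  w_A·L_A = 0.60 × 5.5137e-05 = 3.30822e-05
  w_B·L_B = 0.23 × 0.0960724 = 0.0220967
  w_C·L_C = 0.17 × 0.0792066 = 0.0134651
Sum: 3.30822e-05 + 0.0220967 + 0.0134651 = 0.0355949
P(Regime C | x) ≈ 0.3783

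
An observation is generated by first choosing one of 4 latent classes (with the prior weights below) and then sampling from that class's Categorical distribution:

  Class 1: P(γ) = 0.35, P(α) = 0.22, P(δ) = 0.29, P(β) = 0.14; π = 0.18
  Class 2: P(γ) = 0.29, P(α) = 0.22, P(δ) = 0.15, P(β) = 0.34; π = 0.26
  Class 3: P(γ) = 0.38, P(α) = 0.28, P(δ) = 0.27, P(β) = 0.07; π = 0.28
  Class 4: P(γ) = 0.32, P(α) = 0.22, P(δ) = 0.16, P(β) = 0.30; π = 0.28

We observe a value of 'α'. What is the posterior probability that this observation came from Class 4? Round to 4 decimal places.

0.2601

By Bayes' theorem, P(k | x) = w_k f_k(x) / Σ_j w_j f_j(x).
Evaluate each component's likelihood at the observed value:
  L_1 = P(α | comp) = 0.22
  L_2 = P(α | comp) = 0.22
  L_3 = P(α | comp) = 0.28
  L_4 = P(α | comp) = 0.22
Unnormalised posteriors:
  w_1·L_1 = 0.18 × 0.22 = 0.0396
  w_2·L_2 = 0.26 × 0.22 = 0.0572
  w_3·L_3 = 0.28 × 0.28 = 0.0784
  w_4·L_4 = 0.28 × 0.22 = 0.0616
Evidence: 0.0396 + 0.0572 + 0.0784 + 0.0616 = 0.2368
P(Class 4 | the observation) = 0.0616 / 0.2368 ≈ 0.2601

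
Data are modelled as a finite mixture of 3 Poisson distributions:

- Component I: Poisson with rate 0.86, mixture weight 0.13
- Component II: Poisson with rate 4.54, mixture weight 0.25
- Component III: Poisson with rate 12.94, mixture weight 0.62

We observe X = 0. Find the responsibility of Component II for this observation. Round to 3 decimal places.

The responsibility of component k is w_k f_k(x) divided by Σ_j w_j f_j(x).
Component likelihoods at x = 0:
  L_I = e^(−0.86)·0.86^0/0! = 0.423162
  L_II = e^(−4.54)·4.54^0/0! = 0.0106734
  L_III = e^(−12.94)·12.94^0/0! = 2.4001e-06
Multiply by the mixture weights:
  w_I·L_I = 0.13 × 0.423162 = 0.0550111
  w_II·L_II = 0.25 × 0.0106734 = 0.00266835
  w_III·L_III = 0.62 × 2.4001e-06 = 1.48806e-06
Normaliser: 0.0550111 + 0.00266835 + 1.48806e-06 = 0.0576809
Responsibility of Component II: 0.00266835 / 0.0576809 ≈ 0.046

0.046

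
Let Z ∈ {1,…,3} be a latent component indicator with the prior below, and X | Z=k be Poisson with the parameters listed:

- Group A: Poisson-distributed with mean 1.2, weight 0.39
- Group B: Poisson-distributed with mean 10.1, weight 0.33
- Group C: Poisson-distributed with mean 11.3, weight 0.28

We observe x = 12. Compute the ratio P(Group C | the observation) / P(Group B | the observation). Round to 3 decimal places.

The posterior odds equal the prior odds times the likelihood ratio: (w_i/w_j)·(f_i(x)/f_j(x)).
Component likelihoods at x = 12:
  p_A = 5.60641e-09
  p_B = 0.0966374
  p_C = 0.111964
Odds = (0.28/0.33) × (0.111964/0.0966374) = 0.848485 × 1.15859 ≈ 0.983

0.983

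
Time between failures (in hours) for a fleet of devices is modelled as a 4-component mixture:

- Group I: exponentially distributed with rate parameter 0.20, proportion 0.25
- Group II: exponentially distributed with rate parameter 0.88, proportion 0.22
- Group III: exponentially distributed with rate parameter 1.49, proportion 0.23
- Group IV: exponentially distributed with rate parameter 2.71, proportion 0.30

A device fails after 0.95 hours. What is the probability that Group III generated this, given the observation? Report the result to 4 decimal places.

Apply Bayes' rule: the posterior for each component is proportional to its prior times its likelihood at x.
Component likelihoods at x = 0.95 hours:
  L_I = 0.165392
  L_II = 0.381428
  L_III = 0.361778
  L_IV = 0.20648
Prior × likelihood for each component:
  P(Z=I)·L_I = 0.25 × 0.165392 = 0.041348
  P(Z=II)·L_II = 0.22 × 0.381428 = 0.0839141
  P(Z=III)·L_III = 0.23 × 0.361778 = 0.083209
  P(Z=IV)·L_IV = 0.30 × 0.20648 = 0.061944
Sum: 0.041348 + 0.0839141 + 0.083209 + 0.061944 = 0.270415
So the posterior for Group III is 0.083209 / 0.270415 ≈ 0.3077.

0.3077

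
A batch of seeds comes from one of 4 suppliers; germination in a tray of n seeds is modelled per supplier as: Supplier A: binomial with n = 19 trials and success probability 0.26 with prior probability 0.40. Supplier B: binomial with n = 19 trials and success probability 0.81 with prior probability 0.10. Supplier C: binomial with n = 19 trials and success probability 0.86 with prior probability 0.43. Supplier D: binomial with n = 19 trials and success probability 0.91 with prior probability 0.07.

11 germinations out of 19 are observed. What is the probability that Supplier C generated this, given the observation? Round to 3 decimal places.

0.287

The responsibility of component k is w_k f_k(x) divided by Σ_j w_j f_j(x).
Evaluate each component's likelihood at the observed value:
  L_A = C(19,11)·0.26^11·0.74^8 = 75582·3.67034e-07·0.0899195 = 0.00249447
  L_B = C(19,11)·0.81^11·0.19^8 = 75582·0.0984771·1.69836e-06 = 0.012641
  L_C = C(19,11)·0.86^11·0.14^8 = 75582·0.190319·1.47579e-07 = 0.00212288
  L_D = C(19,11)·0.91^11·0.09^8 = 75582·0.354369·4.30467e-09 = 0.000115296
Prior × likelihood for each component:
  w_A·L_A = 0.40 × 0.00249447 = 0.00099779
  w_B·L_B = 0.10 × 0.012641 = 0.0012641
  w_C·L_C = 0.43 × 0.00212288 = 0.000912839
  w_D·L_D = 0.07 × 0.000115296 = 8.07071e-06
Marginal: 0.00099779 + 0.0012641 + 0.000912839 + 8.07071e-06 = 0.0031828
P(Supplier C | x) ≈ 0.287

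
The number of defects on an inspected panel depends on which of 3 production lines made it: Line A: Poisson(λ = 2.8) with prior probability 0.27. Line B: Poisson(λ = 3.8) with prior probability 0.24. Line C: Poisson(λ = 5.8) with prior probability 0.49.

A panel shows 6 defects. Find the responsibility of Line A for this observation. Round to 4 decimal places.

P(component k | x) = P(Z=k)·f_k(x) / marginal(x), where marginal(x) = Σ_j P(Z=j)·f_j(x).
Poisson probabilities:
  f_A = 0.0406997
  f_B = 0.0935513
  f_C = 0.160076
Multiply by the mixture weights:
  P(Z=A)·f_A = 0.27 × 0.0406997 = 0.0109889
  P(Z=B)·f_B = 0.24 × 0.0935513 = 0.0224523
  P(Z=C)·f_C = 0.49 × 0.160076 = 0.0784375
Denominator: 0.0109889 + 0.0224523 + 0.0784375 = 0.111879
P(Line A | 6 defects) ≈ 0.0982

0.0982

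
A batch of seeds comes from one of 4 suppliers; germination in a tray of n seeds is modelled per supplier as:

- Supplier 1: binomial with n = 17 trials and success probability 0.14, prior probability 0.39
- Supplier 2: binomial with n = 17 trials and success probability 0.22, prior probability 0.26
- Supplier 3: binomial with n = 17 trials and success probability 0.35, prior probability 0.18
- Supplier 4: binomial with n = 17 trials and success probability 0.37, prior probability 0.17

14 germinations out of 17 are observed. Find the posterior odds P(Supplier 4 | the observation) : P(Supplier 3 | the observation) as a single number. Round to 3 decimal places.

1.872

Only the two components matter; the odds are (w_i f_i(x)) / (w_j f_j(x)).
Binomial probabilities:
  L_1 = 4.80614e-10
  L_2 = 2.00775e-07
  L_3 = 7.73039e-05
  L_4 = 0.000153234
Odds = (0.17/0.18) × (0.000153234/7.73039e-05) = 0.944444 × 1.98223 ≈ 1.872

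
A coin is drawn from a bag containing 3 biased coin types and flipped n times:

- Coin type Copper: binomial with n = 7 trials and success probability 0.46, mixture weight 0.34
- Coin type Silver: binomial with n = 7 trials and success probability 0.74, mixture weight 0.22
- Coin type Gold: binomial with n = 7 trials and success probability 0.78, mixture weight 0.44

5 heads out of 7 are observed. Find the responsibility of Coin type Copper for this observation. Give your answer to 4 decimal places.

The responsibility of component k is π_k f_k(x) divided by Σ_j π_j f_j(x).
Evaluate each component's likelihood at the observed value:
  f_Copper = 0.126123
  f_Silver = 0.31501
  f_Gold = 0.293452
Unnormalised posteriors:
  π_Copper·f_Copper = 0.34 × 0.126123 = 0.042882
  π_Silver·f_Silver = 0.22 × 0.31501 = 0.0693022
  π_Gold·f_Gold = 0.44 × 0.293452 = 0.129119
Denominator: 0.042882 + 0.0693022 + 0.129119 = 0.241303
So the posterior for Coin type Copper is 0.042882 / 0.241303 ≈ 0.1777.

0.1777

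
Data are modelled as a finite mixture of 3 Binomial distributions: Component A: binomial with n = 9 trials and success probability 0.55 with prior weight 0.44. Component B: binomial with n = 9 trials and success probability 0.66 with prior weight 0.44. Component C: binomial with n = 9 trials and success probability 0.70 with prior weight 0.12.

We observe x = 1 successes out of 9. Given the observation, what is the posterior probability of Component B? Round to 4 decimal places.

0.1117

Apply Bayes' rule: the posterior for each component is proportional to its prior times its likelihood at x.
Binomial probabilities:
  L_A = 0.00832349
  L_B = 0.00106076
  L_C = 0.000413343
Multiply by the mixture weights:
  w_A·L_A = 0.44 × 0.00832349 = 0.00366233
  w_B·L_B = 0.44 × 0.00106076 = 0.000466735
  w_C·L_C = 0.12 × 0.000413343 = 4.96012e-05
Normaliser: 0.00366233 + 0.000466735 + 4.96012e-05 = 0.00417867
So the posterior for Component B is 0.000466735 / 0.00417867 ≈ 0.1117.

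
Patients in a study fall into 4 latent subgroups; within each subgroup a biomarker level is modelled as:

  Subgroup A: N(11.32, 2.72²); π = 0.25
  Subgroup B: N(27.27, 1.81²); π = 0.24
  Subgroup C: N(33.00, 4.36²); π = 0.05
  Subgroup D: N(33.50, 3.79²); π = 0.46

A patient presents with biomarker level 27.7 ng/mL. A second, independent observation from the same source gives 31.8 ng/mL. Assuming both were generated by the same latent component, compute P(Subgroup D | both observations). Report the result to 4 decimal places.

P(component k | x) = w_k·f_k(x) / marginal(x), where marginal(x) = Σ_j w_j·f_j(x).
Since both observations come from the same component, the likelihood for component k is f_k(x₁)·f_k(x₂).
  L_A = [(1/(2.72·√(2π)))·exp(−(27.7−11.32)²/(2·2.72²)) = 0.146670·exp(-18.13260) = 1.95639e-09] × [7.17498e-14] = 1.4037e-22
  L_B = [(1/(1.81·√(2π)))·exp(−(27.7−27.27)²/(2·1.81²)) = 0.220410·exp(-0.02822) = 0.214277] × [0.00961746] = 0.0020608
  L_C = [(1/(4.36·√(2π)))·exp(−(27.7−33.00)²/(2·4.36²)) = 0.091501·exp(-0.73884) = 0.043707] × [0.0880997] = 0.00385057
  L_D = [(1/(3.79·√(2π)))·exp(−(27.7−33.50)²/(2·3.79²)) = 0.105262·exp(-1.17097) = 0.032638] × [0.0951879] = 0.00310674
Multiply by the mixture weights:
  w_A·L_A = 0.25 × 1.4037e-22 = 3.50926e-23
  w_B·L_B = 0.24 × 0.0020608 = 0.000494592
  w_C·L_C = 0.05 × 0.00385057 = 0.000192529
  w_D·L_D = 0.46 × 0.00310674 = 0.0014291
Sum: 3.50926e-23 + 0.000494592 + 0.000192529 + 0.0014291 = 0.00211622
P(Subgroup D | x) ≈ 0.6753

0.6753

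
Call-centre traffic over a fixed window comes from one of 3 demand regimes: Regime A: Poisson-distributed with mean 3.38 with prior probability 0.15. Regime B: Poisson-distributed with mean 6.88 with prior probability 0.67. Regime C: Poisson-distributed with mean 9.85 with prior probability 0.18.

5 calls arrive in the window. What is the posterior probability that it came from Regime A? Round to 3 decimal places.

0.164

By Bayes' theorem, P(k | x) = w_k f_k(x) / Σ_j w_j f_j(x).
Poisson probabilities:
  L_A = 0.125166
  L_B = 0.132073
  L_C = 0.0407567
Weight by the priors:
  w_A·L_A = 0.15 × 0.125166 = 0.0187749
  w_B·L_B = 0.67 × 0.132073 = 0.0884891
  w_C·L_C = 0.18 × 0.0407567 = 0.00733621
Evidence: 0.0187749 + 0.0884891 + 0.00733621 = 0.1146
Responsibility of Regime A: 0.0187749 / 0.1146 ≈ 0.164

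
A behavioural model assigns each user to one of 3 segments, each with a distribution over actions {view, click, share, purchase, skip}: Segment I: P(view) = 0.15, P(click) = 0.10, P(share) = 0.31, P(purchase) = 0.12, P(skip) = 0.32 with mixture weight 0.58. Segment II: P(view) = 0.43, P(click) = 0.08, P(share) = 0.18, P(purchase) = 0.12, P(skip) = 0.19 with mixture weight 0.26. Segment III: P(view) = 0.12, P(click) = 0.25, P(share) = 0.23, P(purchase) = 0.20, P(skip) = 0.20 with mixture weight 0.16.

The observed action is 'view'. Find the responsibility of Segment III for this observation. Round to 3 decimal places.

0.088

By Bayes' theorem, P(k | x) = π_k f_k(x) / Σ_j π_j f_j(x).
Evaluate each component's likelihood at the observed value:
  p_I = 0.15
  p_II = 0.43
  p_III = 0.12
Prior × likelihood for each component:
  π_I·p_I = 0.58 × 0.15 = 0.087
  π_II·p_II = 0.26 × 0.43 = 0.1118
  π_III·p_III = 0.16 × 0.12 = 0.0192
Marginal: 0.087 + 0.1118 + 0.0192 = 0.218
So the posterior for Segment III is 0.0192 / 0.218 ≈ 0.088.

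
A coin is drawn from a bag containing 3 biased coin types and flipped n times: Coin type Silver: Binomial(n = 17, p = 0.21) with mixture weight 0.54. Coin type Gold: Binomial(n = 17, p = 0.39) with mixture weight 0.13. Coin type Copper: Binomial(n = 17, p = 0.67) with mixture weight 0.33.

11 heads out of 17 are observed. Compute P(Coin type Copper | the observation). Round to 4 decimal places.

The responsibility of component k is π_k f_k(x) divided by Σ_j π_j f_j(x).
Evaluate each component's likelihood at the observed value:
  f_Silver = C(17,11)·0.21^11·0.79^6 = 12376·3.50278e-08·0.243087 = 0.000105379
  f_Gold = C(17,11)·0.39^11·0.61^6 = 12376·3.17476e-05·0.0515204 = 0.0202428
  f_Copper = C(17,11)·0.67^11·0.33^6 = 12376·0.012213·0.00129147 = 0.195203
Unnormalised posteriors:
  π_Silver·f_Silver = 0.54 × 0.000105379 = 5.69048e-05
  π_Gold·f_Gold = 0.13 × 0.0202428 = 0.00263156
  π_Copper·f_Copper = 0.33 × 0.195203 = 0.064417
Normaliser: 5.69048e-05 + 0.00263156 + 0.064417 = 0.0671055
P(Coin type Copper | data) ≈ 0.9599

0.9599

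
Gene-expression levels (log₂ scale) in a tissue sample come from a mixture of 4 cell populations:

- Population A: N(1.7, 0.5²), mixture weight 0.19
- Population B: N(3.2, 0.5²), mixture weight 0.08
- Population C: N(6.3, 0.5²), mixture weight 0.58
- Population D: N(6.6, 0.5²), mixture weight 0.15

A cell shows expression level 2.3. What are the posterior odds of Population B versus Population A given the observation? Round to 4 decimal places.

0.1712

Since P(k|x) ∝ P(Z=k) f_k(x), the posterior odds are P(Z=i) f_i(x) / (P(Z=j) f_j(x)).
Evaluate each component's likelihood at the observed value:
  L_A = (1/(0.5·√(2π)))·exp(−(2.3−1.7)²/(2·0.5²)) = 0.797885·exp(-0.72000) = 0.388372
  L_B = (1/(0.5·√(2π)))·exp(−(2.3−3.2)²/(2·0.5²)) = 0.797885·exp(-1.62000) = 0.1579
  L_C = (1/(0.5·√(2π)))·exp(−(2.3−6.3)²/(2·0.5²)) = 0.797885·exp(-32.00000) = 1.01045e-14
  L_D = (1/(0.5·√(2π)))·exp(−(2.3−6.6)²/(2·0.5²)) = 0.797885·exp(-36.98000) = 6.94593e-17
Posterior odds = (P(Z=B)·L_B) / (P(Z=A)·L_A) = (0.08·0.1579) / (0.19·0.388372) = 0.012632 / 0.0737907 ≈ 0.1712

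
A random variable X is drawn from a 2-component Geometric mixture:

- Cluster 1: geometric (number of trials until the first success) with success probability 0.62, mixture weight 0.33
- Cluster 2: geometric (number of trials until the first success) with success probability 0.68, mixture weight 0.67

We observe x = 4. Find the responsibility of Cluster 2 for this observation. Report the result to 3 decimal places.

P(component k | x) = P(Z=k)·f_k(x) / marginal(x), where marginal(x) = Σ_j P(Z=j)·f_j(x).
Component likelihoods at x = 4:
  L_1 = 0.62·(1−0.62)^3 = 0.62·0.054872 = 0.0340206
  L_2 = 0.68·(1−0.68)^3 = 0.68·0.032768 = 0.0222822
Prior × likelihood for each component:
  P(Z=1)·L_1 = 0.33 × 0.0340206 = 0.0112268
  P(Z=2)·L_2 = 0.67 × 0.0222822 = 0.0149291
Normaliser: 0.0112268 + 0.0149291 = 0.0261559
P(Cluster 2 | 4) = 0.0149291 / 0.0261559 ≈ 0.571

0.571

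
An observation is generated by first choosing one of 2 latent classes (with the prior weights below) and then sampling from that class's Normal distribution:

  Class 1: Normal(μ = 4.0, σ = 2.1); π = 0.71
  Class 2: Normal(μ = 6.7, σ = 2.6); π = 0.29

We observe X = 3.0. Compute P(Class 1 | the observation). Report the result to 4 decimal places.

The responsibility of component k is π_k f_k(x) divided by Σ_j π_j f_j(x).
Component likelihoods at x = 3.0:
  p_1 = (1/(2.1·√(2π)))·exp(−(3.0−4.0)²/(2·2.1²)) = 0.189973·exp(-0.11338) = 0.16961
  p_2 = (1/(2.6·√(2π)))·exp(−(3.0−6.7)²/(2·2.6²)) = 0.153439·exp(-1.01257) = 0.0557419
Prior × likelihood for each component:
  π_1·p_1 = 0.71 × 0.16961 = 0.120423
  π_2·p_2 = 0.29 × 0.0557419 = 0.0161651
Evidence: 0.120423 + 0.0161651 = 0.136588
Responsibility of Class 1: 0.120423 / 0.136588 ≈ 0.8817

0.8817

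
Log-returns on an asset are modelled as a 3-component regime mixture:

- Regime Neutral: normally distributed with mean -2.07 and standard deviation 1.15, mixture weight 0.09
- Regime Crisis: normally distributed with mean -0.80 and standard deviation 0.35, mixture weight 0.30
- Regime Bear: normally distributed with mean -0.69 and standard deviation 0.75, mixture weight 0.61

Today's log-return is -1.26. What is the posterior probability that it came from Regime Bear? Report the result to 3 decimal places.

0.591

By Bayes' theorem, P(k | x) = π_k f_k(x) / Σ_j π_j f_j(x).
Component likelihoods at x = -1.26:
  L_Neutral = 0.270697
  L_Crisis = 0.480566
  L_Bear = 0.398497
Multiply by the mixture weights:
  π_Neutral·L_Neutral = 0.09 × 0.270697 = 0.0243628
  π_Crisis·L_Crisis = 0.30 × 0.480566 = 0.14417
  π_Bear·L_Bear = 0.61 × 0.398497 = 0.243083
Normaliser: 0.0243628 + 0.14417 + 0.243083 = 0.411616
P(Regime Bear | x) ≈ 0.591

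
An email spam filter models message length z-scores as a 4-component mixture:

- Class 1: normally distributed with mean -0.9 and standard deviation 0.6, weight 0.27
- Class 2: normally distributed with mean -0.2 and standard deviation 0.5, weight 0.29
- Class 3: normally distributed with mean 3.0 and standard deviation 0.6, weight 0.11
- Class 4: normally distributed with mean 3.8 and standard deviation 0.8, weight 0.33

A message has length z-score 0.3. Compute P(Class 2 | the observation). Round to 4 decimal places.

0.8524

Posterior ∝ prior × likelihood, so P(k | x) ∝ w_k f_k(x); normalise over all components.
Normal densities:
  p_1 = 0.0899849
  p_2 = 0.483941
  p_3 = 2.66396e-05
  p_4 = 3.47925e-05
Unnormalised posteriors:
  w_1·p_1 = 0.27 × 0.0899849 = 0.0242959
  w_2·p_2 = 0.29 × 0.483941 = 0.140343
  w_3·p_3 = 0.11 × 2.66396e-05 = 2.93035e-06
  w_4·p_4 = 0.33 × 3.47925e-05 = 1.14815e-05
Evidence: 0.0242959 + 0.140343 + 2.93035e-06 + 1.14815e-05 = 0.164653
P(Class 2 | the observation) = 0.140343 / 0.164653 ≈ 0.8524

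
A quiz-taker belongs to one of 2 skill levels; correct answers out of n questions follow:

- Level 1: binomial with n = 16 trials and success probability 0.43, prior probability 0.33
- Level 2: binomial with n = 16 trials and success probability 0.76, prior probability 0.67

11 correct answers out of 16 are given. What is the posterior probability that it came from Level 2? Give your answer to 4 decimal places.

P(component k | x) = P(Z=k)·f_k(x) / marginal(x), where marginal(x) = Σ_j P(Z=j)·f_j(x).
Binomial probabilities:
  L_1 = 0.0244236
  L_2 = 0.169937
Unnormalised posteriors:
  P(Z=1)·L_1 = 0.33 × 0.0244236 = 0.00805979
  P(Z=2)·L_2 = 0.67 × 0.169937 = 0.113858
Marginal: 0.00805979 + 0.113858 = 0.121918
P(Level 2 | data) = 0.113858 / 0.121918 ≈ 0.9339

0.9339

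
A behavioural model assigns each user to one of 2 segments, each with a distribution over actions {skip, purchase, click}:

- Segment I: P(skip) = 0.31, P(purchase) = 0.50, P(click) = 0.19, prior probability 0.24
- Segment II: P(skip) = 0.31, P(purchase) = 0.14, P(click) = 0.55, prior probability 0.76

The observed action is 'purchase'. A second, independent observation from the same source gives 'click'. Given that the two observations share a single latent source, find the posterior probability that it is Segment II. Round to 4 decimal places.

0.7196

Posterior ∝ prior × likelihood, so P(k | x) ∝ w_k f_k(x); normalise over all components.
Since both observations come from the same component, the likelihood for component k is f_k(x₁)·f_k(x₂).
  f_I = [0.5] × [0.19] = 0.095
  f_II = [0.14] × [0.55] = 0.077
Prior × likelihood for each component:
  w_I·f_I = 0.24 × 0.095 = 0.0228
  w_II·f_II = 0.76 × 0.077 = 0.05852
Sum: 0.0228 + 0.05852 = 0.08132
P(Segment II | x₁,x₂) = 0.05852 / 0.08132 ≈ 0.7196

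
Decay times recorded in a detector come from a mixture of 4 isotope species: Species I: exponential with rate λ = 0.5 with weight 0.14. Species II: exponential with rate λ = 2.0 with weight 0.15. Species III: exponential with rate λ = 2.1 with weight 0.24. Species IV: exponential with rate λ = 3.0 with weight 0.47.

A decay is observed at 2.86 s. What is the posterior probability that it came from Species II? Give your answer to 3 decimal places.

0.051

Apply Bayes' rule: the posterior for each component is proportional to its prior times its likelihood at x.
Evaluate each component's likelihood at the observed value:
  f_I = 0.5·e^(−0.5·2.86) = 0.5·e^(−1.4300) = 0.119654
  f_II = 2.0·e^(−2.0·2.86) = 2.0·e^(−5.7200) = 0.00655942
  f_III = 2.1·e^(−2.1·2.86) = 2.1·e^(−6.0060) = 0.00517424
  f_IV = 3.0·e^(−3.0·2.86) = 3.0·e^(−8.5800) = 0.000563475
Multiply by the mixture weights:
  π_I·f_I = 0.14 × 0.119654 = 0.0167516
  π_II·f_II = 0.15 × 0.00655942 = 0.000983913
  π_III·f_III = 0.24 × 0.00517424 = 0.00124182
  π_IV·f_IV = 0.47 × 0.000563475 = 0.000264833
Marginal: 0.0167516 + 0.000983913 + 0.00124182 + 0.000264833 = 0.0192422
Responsibility of Species II: 0.000983913 / 0.0192422 ≈ 0.051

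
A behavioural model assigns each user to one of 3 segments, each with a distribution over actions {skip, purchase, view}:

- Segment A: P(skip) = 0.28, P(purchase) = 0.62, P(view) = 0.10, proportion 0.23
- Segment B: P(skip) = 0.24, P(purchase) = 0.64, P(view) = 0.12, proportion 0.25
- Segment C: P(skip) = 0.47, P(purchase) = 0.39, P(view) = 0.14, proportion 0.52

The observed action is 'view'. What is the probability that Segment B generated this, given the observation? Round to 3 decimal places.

0.238

By Bayes' theorem, P(k | x) = P(Z=k) f_k(x) / Σ_j P(Z=j) f_j(x).
Categorical probabilities:
  p_A = P(view | comp) = 0.10
  p_B = P(view | comp) = 0.12
  p_C = P(view | comp) = 0.14
Unnormalised posteriors:
  P(Z=A)·p_A = 0.23 × 0.1 = 0.023
  P(Z=B)·p_B = 0.25 × 0.12 = 0.03
  P(Z=C)·p_C = 0.52 × 0.14 = 0.0728
Denominator: 0.023 + 0.03 + 0.0728 = 0.1258
So the posterior for Segment B is 0.03 / 0.1258 ≈ 0.238.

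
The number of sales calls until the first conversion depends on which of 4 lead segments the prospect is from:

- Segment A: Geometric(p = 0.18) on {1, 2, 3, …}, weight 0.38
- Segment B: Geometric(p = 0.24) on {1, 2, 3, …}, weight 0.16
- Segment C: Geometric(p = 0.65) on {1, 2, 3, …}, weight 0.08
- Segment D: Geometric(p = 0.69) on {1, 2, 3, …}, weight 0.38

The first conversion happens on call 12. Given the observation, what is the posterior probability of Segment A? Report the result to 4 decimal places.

The responsibility of component k is π_k f_k(x) divided by Σ_j π_j f_j(x).
Geometric probabilities:
  L_A = 0.18·(1−0.18)^11 = 0.18·0.112707 = 0.0202873
  L_B = 0.24·(1−0.24)^11 = 0.24·0.0488596 = 0.0117263
  L_C = 0.65·(1−0.65)^11 = 0.65·9.65492e-06 = 6.2757e-06
  L_D = 0.69·(1−0.69)^11 = 0.69·2.54085e-06 = 1.75318e-06
Weight by the priors:
  π_A·L_A = 0.38 × 0.0202873 = 0.00770919
  π_B·L_B = 0.16 × 0.0117263 = 0.00187621
  π_C·L_C = 0.08 × 6.2757e-06 = 5.02056e-07
  π_D·L_D = 0.38 × 1.75318e-06 = 6.6621e-07
Sum: 0.00770919 + 0.00187621 + 5.02056e-07 + 6.6621e-07 = 0.00958656
Responsibility of Segment A: 0.00770919 / 0.00958656 ≈ 0.8042

0.8042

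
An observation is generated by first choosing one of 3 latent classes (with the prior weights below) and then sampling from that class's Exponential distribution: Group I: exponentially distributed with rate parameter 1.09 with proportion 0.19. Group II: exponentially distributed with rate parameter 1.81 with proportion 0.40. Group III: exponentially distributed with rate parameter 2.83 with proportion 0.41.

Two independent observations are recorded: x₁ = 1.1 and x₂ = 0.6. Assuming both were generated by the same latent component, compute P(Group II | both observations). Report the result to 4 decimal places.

0.4930

By Bayes' theorem, P(k | x) = π_k f_k(x) / Σ_j π_j f_j(x).
Since both observations come from the same component, the likelihood for component k is f_k(x₁)·f_k(x₂).
  f_I = [0.32863] × [0.566758] = 0.186254
  f_II = [0.247171] × [0.610991] = 0.15102
  f_III = [0.125843] × [0.518029] = 0.0651902
Unnormalised posteriors:
  π_I·f_I = 0.19 × 0.186254 = 0.0353882
  π_II·f_II = 0.40 × 0.15102 = 0.0604078
  π_III·f_III = 0.41 × 0.0651902 = 0.026728
Sum: 0.0353882 + 0.0604078 + 0.026728 = 0.122524
So the posterior for Group II is 0.0604078 / 0.122524 ≈ 0.4930.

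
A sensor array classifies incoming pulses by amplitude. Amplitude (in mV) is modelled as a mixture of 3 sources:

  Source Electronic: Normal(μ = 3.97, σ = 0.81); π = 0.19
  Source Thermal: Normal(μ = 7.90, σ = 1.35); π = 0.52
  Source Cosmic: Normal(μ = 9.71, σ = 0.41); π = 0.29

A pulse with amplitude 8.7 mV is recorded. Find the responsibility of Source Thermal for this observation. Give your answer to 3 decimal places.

Apply Bayes' rule: the posterior for each component is proportional to its prior times its likelihood at x.
Component likelihoods at x = 8.7 mV:
  f_Electronic = (1/(0.81·√(2π)))·exp(−(8.7−3.97)²/(2·0.81²)) = 0.492521·exp(-17.04992) = 1.93973e-08
  f_Thermal = (1/(1.35·√(2π)))·exp(−(8.7−7.90)²/(2·1.35²)) = 0.295513·exp(-0.17558) = 0.247926
  f_Cosmic = (1/(0.41·√(2π)))·exp(−(8.7−9.71)²/(2·0.41²)) = 0.973030·exp(-3.03421) = 0.0468153
Prior × likelihood for each component:
  P(Z=Electronic)·f_Electronic = 0.19 × 1.93973e-08 = 3.68548e-09
  P(Z=Thermal)·f_Thermal = 0.52 × 0.247926 = 0.128921
  P(Z=Cosmic)·f_Cosmic = 0.29 × 0.0468153 = 0.0135764
Evidence: 3.68548e-09 + 0.128921 + 0.0135764 = 0.142498
Responsibility of Source Thermal: 0.128921 / 0.142498 ≈ 0.905

0.905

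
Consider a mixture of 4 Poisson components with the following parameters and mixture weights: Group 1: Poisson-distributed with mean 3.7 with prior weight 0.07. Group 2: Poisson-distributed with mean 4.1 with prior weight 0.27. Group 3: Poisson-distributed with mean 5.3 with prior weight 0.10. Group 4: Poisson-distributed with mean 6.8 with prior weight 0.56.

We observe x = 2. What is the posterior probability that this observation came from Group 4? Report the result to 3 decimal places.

0.203

By Bayes' theorem, P(k | x) = w_k f_k(x) / Σ_j w_j f_j(x).
Component likelihoods at x = 2:
  p_1 = 0.169233
  p_2 = 0.139293
  p_3 = 0.0701069
  p_4 = 0.0257505
Multiply by the mixture weights:
  w_1·p_1 = 0.07 × 0.169233 = 0.0118463
  w_2·p_2 = 0.27 × 0.139293 = 0.0376092
  w_3·p_3 = 0.10 × 0.0701069 = 0.00701069
  w_4·p_4 = 0.56 × 0.0257505 = 0.0144203
Evidence: 0.0118463 + 0.0376092 + 0.00701069 + 0.0144203 = 0.0708864
Responsibility of Group 4: 0.0144203 / 0.0708864 ≈ 0.203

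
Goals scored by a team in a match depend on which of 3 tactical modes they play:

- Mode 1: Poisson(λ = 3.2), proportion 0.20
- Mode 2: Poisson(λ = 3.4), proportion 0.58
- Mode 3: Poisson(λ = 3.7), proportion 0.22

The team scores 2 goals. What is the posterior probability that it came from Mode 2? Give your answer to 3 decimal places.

0.586

Posterior ∝ prior × likelihood, so P(k | x) ∝ w_k f_k(x); normalise over all components.
Poisson probabilities:
  p_1 = e^(−3.2)·3.2^2/2! = 0.208702
  p_2 = e^(−3.4)·3.4^2/2! = 0.192898
  p_3 = e^(−3.7)·3.7^2/2! = 0.169233
Prior × likelihood for each component:
  w_1·p_1 = 0.20 × 0.208702 = 0.0417405
  w_2·p_2 = 0.58 × 0.192898 = 0.111881
  w_3·p_3 = 0.22 × 0.169233 = 0.0372312
Marginal: 0.0417405 + 0.111881 + 0.0372312 = 0.190852
P(Mode 2 | data) = 0.111881 / 0.190852 ≈ 0.586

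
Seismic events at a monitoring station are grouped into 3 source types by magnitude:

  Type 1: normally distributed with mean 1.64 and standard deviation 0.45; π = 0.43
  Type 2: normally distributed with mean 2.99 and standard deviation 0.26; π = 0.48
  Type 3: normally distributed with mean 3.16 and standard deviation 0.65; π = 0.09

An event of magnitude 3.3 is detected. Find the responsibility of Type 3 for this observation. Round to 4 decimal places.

P(component k | x) = π_k·f_k(x) / marginal(x), where marginal(x) = Σ_j π_j·f_j(x).
Normal densities:
  L_1 = (1/(0.45·√(2π)))·exp(−(3.3−1.64)²/(2·0.45²)) = 0.886538·exp(-6.80395) = 0.000983511
  L_2 = (1/(0.26·√(2π)))·exp(−(3.3−2.99)²/(2·0.26²)) = 1.534393·exp(-0.71080) = 0.753773
  L_3 = (1/(0.65·√(2π)))·exp(−(3.3−3.16)²/(2·0.65²)) = 0.613757·exp(-0.02320) = 0.599685
Unnormalised posteriors:
  π_1·L_1 = 0.43 × 0.000983511 = 0.00042291
  π_2·L_2 = 0.48 × 0.753773 = 0.361811
  π_3·L_3 = 0.09 × 0.599685 = 0.0539716
Marginal: 0.00042291 + 0.361811 + 0.0539716 = 0.416206
So the posterior for Type 3 is 0.0539716 / 0.416206 ≈ 0.1297.

0.1297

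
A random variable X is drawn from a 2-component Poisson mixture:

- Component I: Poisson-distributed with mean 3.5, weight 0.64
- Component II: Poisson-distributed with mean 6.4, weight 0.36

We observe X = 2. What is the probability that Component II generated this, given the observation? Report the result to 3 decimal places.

By Bayes' theorem, P(k | x) = P(Z=k) f_k(x) / Σ_j P(Z=j) f_j(x).
Component likelihoods at x = 2:
  p_I = 0.184959
  p_II = 0.0340287
Prior × likelihood for each component:
  P(Z=I)·p_I = 0.64 × 0.184959 = 0.118374
  P(Z=II)·p_II = 0.36 × 0.0340287 = 0.0122503
Denominator: 0.118374 + 0.0122503 = 0.130624
P(Component II | the observation) = 0.0122503 / 0.130624 ≈ 0.094

0.094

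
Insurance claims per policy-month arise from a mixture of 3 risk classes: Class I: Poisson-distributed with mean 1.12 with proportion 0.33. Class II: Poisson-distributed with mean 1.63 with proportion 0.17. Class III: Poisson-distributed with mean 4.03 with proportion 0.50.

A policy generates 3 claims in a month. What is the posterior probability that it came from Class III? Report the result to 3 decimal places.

0.663

Posterior ∝ prior × likelihood, so P(k | x) ∝ π_k f_k(x); normalise over all components.
Poisson probabilities:
  p_I = e^(−1.12)·1.12^3/3! = 0.0763999
  p_II = e^(−1.63)·1.63^3/3! = 0.14142
  p_III = e^(−4.03)·4.03^3/3! = 0.193891
Weight by the priors:
  π_I·p_I = 0.33 × 0.0763999 = 0.025212
  π_II·p_II = 0.17 × 0.14142 = 0.0240414
  π_III·p_III = 0.50 × 0.193891 = 0.0969454
Evidence: 0.025212 + 0.0240414 + 0.0969454 = 0.146199
So the posterior for Class III is 0.0969454 / 0.146199 ≈ 0.663.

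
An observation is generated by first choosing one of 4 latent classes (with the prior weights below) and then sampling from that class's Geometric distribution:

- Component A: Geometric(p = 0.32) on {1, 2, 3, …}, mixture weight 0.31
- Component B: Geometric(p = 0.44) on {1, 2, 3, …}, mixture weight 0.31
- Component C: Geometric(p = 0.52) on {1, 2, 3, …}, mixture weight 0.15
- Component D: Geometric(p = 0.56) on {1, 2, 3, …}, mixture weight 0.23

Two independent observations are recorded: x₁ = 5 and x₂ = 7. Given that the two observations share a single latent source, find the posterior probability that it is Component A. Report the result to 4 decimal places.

0.7464

P(component k | x) = P(Z=k)·f_k(x) / marginal(x), where marginal(x) = Σ_j P(Z=j)·f_j(x).
Since both observations come from the same component, the likelihood for component k is f_k(x₁)·f_k(x₂).
  f_A = [0.0684204] × [0.0316376] = 0.00216466
  f_B = [0.0432718] × [0.01357] = 0.000587199
  f_C = [0.0276038] × [0.00635991] = 0.000175557
  f_D = [0.0209893] × [0.00406354] = 8.52909e-05
Prior × likelihood for each component:
  P(Z=A)·f_A = 0.31 × 0.00216466 = 0.000671044
  P(Z=B)·f_B = 0.31 × 0.000587199 = 0.000182032
  P(Z=C)·f_C = 0.15 × 0.000175557 = 2.63336e-05
  P(Z=D)·f_D = 0.23 × 8.52909e-05 = 1.96169e-05
Evidence: 0.000671044 + 0.000182032 + 2.63336e-05 + 1.96169e-05 = 0.000899026
P(Component A | data) ≈ 0.7464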